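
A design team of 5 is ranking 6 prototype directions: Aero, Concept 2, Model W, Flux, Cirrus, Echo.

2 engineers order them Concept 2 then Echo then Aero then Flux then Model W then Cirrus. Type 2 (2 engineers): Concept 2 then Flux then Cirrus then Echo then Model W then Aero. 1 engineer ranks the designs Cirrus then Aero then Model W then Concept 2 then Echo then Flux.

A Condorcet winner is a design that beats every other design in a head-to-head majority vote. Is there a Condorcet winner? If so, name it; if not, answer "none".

Head-to-head results (5 engineers):
Aero–Concept 2: Concept 2 4–1.
Aero–Model W: Aero 3–2.
Aero–Flux: Aero 3–2.
Aero–Cirrus: Cirrus 3–2.
Aero vs Echo: Echo, 4–1.
Concept 2 vs Model W: Concept 2, 4–1.
Concept 2–Flux: Concept 2 5–0.
Concept 2 vs Cirrus: Concept 2 wins 4–1.
Concept 2 vs Echo: Concept 2 wins 5–0.
Model W vs Flux: Flux wins 4–1.
Model W vs Cirrus: Cirrus wins 3–2.
Model W vs Echo: Echo wins 4–1.
Flux vs Cirrus: Flux, 4–1.
Flux–Echo: Echo 3–2.
Cirrus vs Echo: Cirrus wins 3–2.
Concept 2 beats each of Aero, Model W, Flux, Cirrus, Echo — Concept 2 is the Condorcet winner.

Concept 2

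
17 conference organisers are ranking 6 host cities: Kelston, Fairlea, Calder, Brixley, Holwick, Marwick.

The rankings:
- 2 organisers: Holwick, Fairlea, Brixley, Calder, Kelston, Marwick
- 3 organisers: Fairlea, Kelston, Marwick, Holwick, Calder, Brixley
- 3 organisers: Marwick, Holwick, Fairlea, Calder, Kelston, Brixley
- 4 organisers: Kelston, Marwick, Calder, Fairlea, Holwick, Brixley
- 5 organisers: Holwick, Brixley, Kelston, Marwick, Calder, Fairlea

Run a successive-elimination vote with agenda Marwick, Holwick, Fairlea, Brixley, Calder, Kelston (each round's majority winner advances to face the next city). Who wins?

Round 1: Marwick vs Holwick — 10–7, Marwick advances.
Round 2: Marwick vs Fairlea — 12–5, Marwick advances.
Round 3: Marwick vs Brixley — 10–7, Marwick advances.
Round 4: Marwick vs Calder — 15–2, Marwick advances.
Round 5: Marwick vs Kelston — 3–14, Kelston advances.
Kelston survives the agenda.

Kelston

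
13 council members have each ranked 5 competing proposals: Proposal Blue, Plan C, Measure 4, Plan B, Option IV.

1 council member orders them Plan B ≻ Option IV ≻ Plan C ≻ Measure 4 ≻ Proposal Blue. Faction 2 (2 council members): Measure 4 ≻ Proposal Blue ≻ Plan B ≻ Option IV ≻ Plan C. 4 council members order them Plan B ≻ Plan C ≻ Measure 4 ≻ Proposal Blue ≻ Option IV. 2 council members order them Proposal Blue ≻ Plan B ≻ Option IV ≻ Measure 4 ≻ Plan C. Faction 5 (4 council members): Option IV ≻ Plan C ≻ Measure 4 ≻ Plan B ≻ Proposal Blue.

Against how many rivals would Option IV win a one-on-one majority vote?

Option IV against each rival (13 council members):
Option IV vs Proposal Blue: Option IV is ranked higher on 1+4 = 5 ballots, Proposal Blue on 8. Proposal Blue wins 8–5.
Option IV vs Plan C: Option IV preferred on 1+2+2+4 = 9 ballots; Option IV wins 9–4.
Option IV vs Measure 4: Option IV preferred on 1+2+4 = 7 ballots; Option IV wins 7–6.
Option IV vs Plan B: Plan B wins 9–4.
Option IV beats Plan C, Measure 4; loses to Proposal Blue, Plan B — 2 pairwise wins.

2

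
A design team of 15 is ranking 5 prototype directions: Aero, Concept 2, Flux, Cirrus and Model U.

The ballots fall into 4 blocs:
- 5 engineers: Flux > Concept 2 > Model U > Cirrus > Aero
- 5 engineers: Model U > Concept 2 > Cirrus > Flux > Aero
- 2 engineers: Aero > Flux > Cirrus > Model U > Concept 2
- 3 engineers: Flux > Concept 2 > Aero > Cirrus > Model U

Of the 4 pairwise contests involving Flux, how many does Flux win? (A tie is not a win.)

4

Flux against each rival (15 engineers):
Flux vs Aero: Flux is ranked higher on 5+5+3 = 13 ballots, Aero on 2. Flux wins 13–2.
Flux vs Concept 2: Flux preferred on 5+2+3 = 10 ballots; Flux wins 10–5.
Flux–Cirrus: Flux 10–5.
Flux–Model U: Flux 10–5.
Flux beats Aero, Concept 2, Cirrus, Model U — 4 pairwise wins.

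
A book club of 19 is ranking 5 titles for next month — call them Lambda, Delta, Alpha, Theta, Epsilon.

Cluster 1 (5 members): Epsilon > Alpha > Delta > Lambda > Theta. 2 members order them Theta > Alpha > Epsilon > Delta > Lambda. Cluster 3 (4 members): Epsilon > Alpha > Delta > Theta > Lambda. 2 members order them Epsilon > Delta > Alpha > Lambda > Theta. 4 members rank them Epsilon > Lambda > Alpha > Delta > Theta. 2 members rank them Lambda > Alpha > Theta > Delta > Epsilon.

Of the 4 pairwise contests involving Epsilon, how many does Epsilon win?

4

Epsilon against each rival (19 members):
Epsilon vs Lambda: Epsilon preferred on 5+2+4+2+4 = 17 ballots; Epsilon wins 17–2.
Epsilon vs Delta: Epsilon wins 17–2.
Epsilon vs Alpha: Epsilon wins 15–4.
Epsilon vs Theta: 15 to 4, Epsilon.
Epsilon beats Lambda, Delta, Alpha, Theta — 4 pairwise wins.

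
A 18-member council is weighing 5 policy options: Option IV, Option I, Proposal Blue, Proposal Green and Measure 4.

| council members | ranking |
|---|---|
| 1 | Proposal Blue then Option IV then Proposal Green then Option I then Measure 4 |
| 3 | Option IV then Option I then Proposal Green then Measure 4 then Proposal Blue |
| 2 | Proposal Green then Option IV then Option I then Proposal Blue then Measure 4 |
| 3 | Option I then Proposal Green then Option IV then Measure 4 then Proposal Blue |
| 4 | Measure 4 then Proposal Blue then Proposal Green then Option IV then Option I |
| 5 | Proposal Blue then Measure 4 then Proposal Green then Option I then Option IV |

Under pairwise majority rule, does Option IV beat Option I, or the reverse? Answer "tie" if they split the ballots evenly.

Ballots ranking Option IV above Option I: 1 + 3 + 2 + 4 = 10.
Ballots ranking Option I above Option IV: 18 − 10 = 8.
Option IV wins the head-to-head 10–8.

Option IV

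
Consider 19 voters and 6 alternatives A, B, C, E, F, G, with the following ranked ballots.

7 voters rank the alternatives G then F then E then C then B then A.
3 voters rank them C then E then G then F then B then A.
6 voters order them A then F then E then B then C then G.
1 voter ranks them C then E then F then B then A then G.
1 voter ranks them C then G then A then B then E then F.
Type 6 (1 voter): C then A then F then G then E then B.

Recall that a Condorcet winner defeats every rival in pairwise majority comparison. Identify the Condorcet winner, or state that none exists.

Pairwise majorities:
A–B: B 11–8.
A vs C: C, 13–6.
A vs E: E, 11–8.
A vs F: F, 11–8.
A–G: G 11–8.
B–C: C 13–6.
B vs E: E wins 18–1.
B vs F: F, 18–1.
B vs G: G, 12–7.
C–E: E 13–6.
C–F: F 13–6.
C vs G: C, 12–7.
E vs F: F wins 14–5.
E–G: E 10–9.
F vs G: G wins 11–8.
Each alternative drops at least one matchup (A loses to B; B loses to C; C loses to E; E loses to F; F loses to G; G loses to C); the cycle C beats G beats F beats C rules out a Condorcet winner.

none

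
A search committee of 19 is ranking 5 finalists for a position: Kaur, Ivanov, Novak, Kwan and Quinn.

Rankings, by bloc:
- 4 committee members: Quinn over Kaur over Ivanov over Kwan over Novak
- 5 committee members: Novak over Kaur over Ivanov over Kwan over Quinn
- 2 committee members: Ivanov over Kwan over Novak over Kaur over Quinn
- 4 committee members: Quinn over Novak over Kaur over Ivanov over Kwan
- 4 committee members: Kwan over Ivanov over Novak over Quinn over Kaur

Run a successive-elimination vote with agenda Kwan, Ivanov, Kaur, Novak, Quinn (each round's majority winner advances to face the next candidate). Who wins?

Novak

Round 1: Kwan vs Ivanov — 4–15, Ivanov advances.
Round 2: Ivanov vs Kaur — 6–13, Kaur advances.
Round 3: Kaur vs Novak — 4–15, Novak advances.
Round 4: Novak vs Quinn — 11–8, Novak advances.
Novak survives the agenda.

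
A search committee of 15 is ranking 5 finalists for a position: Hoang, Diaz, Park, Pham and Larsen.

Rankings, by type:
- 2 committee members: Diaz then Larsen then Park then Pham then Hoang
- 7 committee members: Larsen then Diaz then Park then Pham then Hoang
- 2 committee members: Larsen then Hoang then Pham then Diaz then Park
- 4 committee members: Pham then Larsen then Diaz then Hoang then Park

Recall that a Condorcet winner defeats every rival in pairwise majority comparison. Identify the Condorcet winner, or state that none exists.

Larsen

Pairwise majorities:
Hoang vs Diaz: Hoang is ranked higher on 2 ballots, Diaz on 13. Diaz wins 13–2.
Hoang vs Park: 6 to 9, Park.
Hoang vs Pham: Hoang preferred on 2 ballots; Pham wins 13–2.
Hoang vs Larsen: Hoang preferred on 0 ballots; Larsen wins 15–0.
Diaz vs Park: Diaz is ranked higher on 2+7+2+4 = 15 ballots, Park on 0. Diaz wins 15–0.
Diaz vs Pham: 2+7 = 9 for Diaz, 6 for Pham — Diaz by 9–6.
Diaz vs Larsen: Diaz preferred on 2 ballots; Larsen wins 13–2.
Park vs Pham: Park preferred on 2+7 = 9 ballots; Park wins 9–6.
Park vs Larsen: 0 for Park, 15 for Larsen — Larsen by 15–0.
Pham vs Larsen: 4 for Pham, 11 for Larsen — Larsen by 11–4.
Only Larsen has no losses; Larsen is the Condorcet winner.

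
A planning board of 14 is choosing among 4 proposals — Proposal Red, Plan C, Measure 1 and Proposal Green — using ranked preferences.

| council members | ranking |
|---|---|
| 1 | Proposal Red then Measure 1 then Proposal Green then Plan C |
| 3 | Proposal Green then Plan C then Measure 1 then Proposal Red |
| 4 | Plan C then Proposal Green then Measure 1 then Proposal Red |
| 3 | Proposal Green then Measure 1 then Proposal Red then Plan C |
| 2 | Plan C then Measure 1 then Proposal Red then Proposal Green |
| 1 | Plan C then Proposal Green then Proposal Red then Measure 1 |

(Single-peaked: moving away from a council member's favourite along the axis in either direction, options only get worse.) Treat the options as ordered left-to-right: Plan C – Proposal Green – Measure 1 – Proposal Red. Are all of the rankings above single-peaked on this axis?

Axis positions: Plan C=1, Proposal Green=2, Measure 1=3, Proposal Red=4.
Bloc 1 (peak Proposal Red at position 4): ranking walks positions 4-3-2-1, expanding outward from the peak — single-peaked.
Bloc 2 (peak Proposal Green at position 2): ranking walks positions 2-1-3-4, expanding outward from the peak — single-peaked.
Bloc 3 (peak Plan C at position 1): ranking walks positions 1-2-3-4, expanding outward from the peak — single-peaked.
Bloc 4 (peak Proposal Green at position 2): ranking walks positions 2-3-4-1, expanding outward from the peak — single-peaked.
Bloc 5: ranking walks positions 1-3-4-2; Measure 1 is ranked above Proposal Green even though Proposal Green lies between Measure 1 and the peak Plan C on the axis — preferences dip and rise again. Not single-peaked.
Bloc 6: ranking walks positions 1-2-4-3; Proposal Red is ranked above Measure 1 even though Measure 1 lies between Proposal Red and the peak Plan C on the axis — preferences dip and rise again. Not single-peaked.
Bloc 5 violates single-peakedness, so the profile is not single-peaked on this axis.

no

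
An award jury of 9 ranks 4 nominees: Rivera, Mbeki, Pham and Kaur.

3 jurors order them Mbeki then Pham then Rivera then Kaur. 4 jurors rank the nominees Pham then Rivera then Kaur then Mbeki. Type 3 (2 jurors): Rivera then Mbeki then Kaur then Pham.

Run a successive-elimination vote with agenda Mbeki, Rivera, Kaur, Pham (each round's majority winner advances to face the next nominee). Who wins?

Pham

Round 1: Mbeki vs Rivera — 3–6, Rivera advances.
Round 2: Rivera vs Kaur — 9–0, Rivera advances.
Round 3: Rivera vs Pham — 2–7, Pham advances.
The agenda winner is Pham.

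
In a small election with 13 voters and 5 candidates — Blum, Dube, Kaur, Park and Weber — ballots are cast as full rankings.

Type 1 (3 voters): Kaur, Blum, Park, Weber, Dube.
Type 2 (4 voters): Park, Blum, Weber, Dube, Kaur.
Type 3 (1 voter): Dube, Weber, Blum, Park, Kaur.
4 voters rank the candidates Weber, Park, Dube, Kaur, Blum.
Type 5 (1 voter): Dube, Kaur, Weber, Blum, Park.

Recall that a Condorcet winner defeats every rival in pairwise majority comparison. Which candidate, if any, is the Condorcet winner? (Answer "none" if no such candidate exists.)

Park

Check each pair by majority over 13 ballots:
Blum vs Dube: 3+4 = 7 for Blum, 6 for Dube — Blum by 7–6.
Blum vs Kaur: 5 to 8, Kaur.
Blum vs Park: 3+1+1 = 5 for Blum, 8 for Park — Park by 8–5.
Blum vs Weber: Blum is ranked higher on 3+4 = 7 ballots, Weber on 6. Blum wins 7–6.
Dube vs Kaur: Dube is ranked higher on 4+1+4+1 = 10 ballots, Kaur on 3. Dube wins 10–3.
Dube vs Park: Dube preferred on 1+1 = 2 ballots; Park wins 11–2.
Dube vs Weber: Dube preferred on 1+1 = 2 ballots; Weber wins 11–2.
Kaur vs Park: 4 to 9, Park.
Kaur vs Weber: Kaur preferred on 3+1 = 4 ballots; Weber wins 9–4.
Park vs Weber: Park is ranked higher on 3+4 = 7 ballots, Weber on 6. Park wins 7–6.
Park beats each of Blum, Dube, Kaur, Weber — Park is the Condorcet winner.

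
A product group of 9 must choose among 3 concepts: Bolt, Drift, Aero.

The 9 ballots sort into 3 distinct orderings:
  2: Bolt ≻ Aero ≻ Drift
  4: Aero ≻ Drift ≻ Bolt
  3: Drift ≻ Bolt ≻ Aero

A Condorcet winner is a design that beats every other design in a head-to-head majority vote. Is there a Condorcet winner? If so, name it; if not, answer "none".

Check each pair by majority over 9 ballots:
Bolt–Drift: Drift 7–2.
Bolt vs Aero: Bolt is ranked higher on 2+3 = 5 ballots, Aero on 4. Bolt wins 5–4.
Drift vs Aero: Aero wins 6–3.
Every design loses at least once (Bolt loses to Drift; Drift loses to Aero; Aero loses to Bolt). The majority relation contains the cycle Bolt > Aero > Drift > Bolt, so there is no Condorcet winner.

none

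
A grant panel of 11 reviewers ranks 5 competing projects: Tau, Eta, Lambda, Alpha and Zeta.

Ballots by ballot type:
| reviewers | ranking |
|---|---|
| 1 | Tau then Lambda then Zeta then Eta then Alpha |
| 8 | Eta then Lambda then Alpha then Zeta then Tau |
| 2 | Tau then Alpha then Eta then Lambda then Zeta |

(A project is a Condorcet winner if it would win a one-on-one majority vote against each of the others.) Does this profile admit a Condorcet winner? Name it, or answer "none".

Check each pair by majority over 11 ballots:
Tau vs Eta: Eta, 8–3.
Tau–Lambda: Lambda 8–3.
Tau–Alpha: Alpha 8–3.
Tau vs Zeta: Zeta, 8–3.
Eta vs Lambda: Eta wins 10–1.
Eta vs Alpha: Eta wins 9–2.
Eta–Zeta: Eta 10–1.
Lambda–Alpha: Lambda 9–2.
Lambda vs Zeta: Lambda wins 11–0.
Alpha vs Zeta: Alpha wins 10–1.
Eta beats each of Tau, Lambda, Alpha, Zeta — Eta is the Condorcet winner.

Eta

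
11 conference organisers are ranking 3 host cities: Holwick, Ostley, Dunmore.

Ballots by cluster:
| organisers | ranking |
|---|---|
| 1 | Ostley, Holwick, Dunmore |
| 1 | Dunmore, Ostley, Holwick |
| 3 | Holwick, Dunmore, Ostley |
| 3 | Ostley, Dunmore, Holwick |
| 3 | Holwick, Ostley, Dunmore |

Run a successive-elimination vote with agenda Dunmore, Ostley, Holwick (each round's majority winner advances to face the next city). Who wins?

Round 1: Dunmore vs Ostley — 4–7, Ostley advances.
Round 2: Ostley vs Holwick — 5–6, Holwick advances.
The agenda winner is Holwick.

Holwick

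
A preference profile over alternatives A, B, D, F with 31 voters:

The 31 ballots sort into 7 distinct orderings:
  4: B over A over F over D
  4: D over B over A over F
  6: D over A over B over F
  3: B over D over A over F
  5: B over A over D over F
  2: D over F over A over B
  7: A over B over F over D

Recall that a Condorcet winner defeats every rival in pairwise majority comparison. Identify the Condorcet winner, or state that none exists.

Check each pair by majority over 31 ballots:
A vs B: 15 to 16, B.
A vs D: 16 to 15, A.
A vs F: A preferred on 4+4+6+3+5+7 = 29 ballots; A wins 29–2.
B vs D: 19 to 12, B.
B vs F: B preferred on 4+4+6+3+5+7 = 29 ballots; B wins 29–2.
D vs F: D is ranked higher on 4+6+3+5+2 = 20 ballots, F on 11. D wins 20–11.
B wins every pairwise contest, so B is the Condorcet winner.

B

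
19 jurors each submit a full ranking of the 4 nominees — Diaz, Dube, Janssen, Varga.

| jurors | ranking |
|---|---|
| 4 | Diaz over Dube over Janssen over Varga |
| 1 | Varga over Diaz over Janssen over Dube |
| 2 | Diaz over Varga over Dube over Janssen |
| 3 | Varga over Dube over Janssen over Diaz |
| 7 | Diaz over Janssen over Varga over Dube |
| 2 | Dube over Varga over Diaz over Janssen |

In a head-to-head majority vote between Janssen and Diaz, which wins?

Ballots ranking Janssen above Diaz: 3.
Ballots ranking Diaz above Janssen: 19 − 3 = 16.
Diaz wins the head-to-head 16–3.

Diaz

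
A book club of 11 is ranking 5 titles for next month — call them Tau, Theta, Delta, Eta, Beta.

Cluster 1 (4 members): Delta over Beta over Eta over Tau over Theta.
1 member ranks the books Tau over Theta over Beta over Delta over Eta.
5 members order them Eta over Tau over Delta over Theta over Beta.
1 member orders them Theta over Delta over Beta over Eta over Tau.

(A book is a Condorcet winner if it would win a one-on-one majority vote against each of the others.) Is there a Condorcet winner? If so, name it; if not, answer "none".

none

Head-to-head results (11 members):
Tau vs Theta: Tau wins 10–1.
Tau vs Delta: Tau, 6–5.
Tau vs Eta: Tau preferred on 1 ballot; Eta wins 10–1.
Tau vs Beta: Tau wins 6–5.
Theta–Delta: Delta 9–2.
Theta vs Eta: 1+1 = 2 for Theta, 9 for Eta — Eta by 9–2.
Theta vs Beta: Theta wins 7–4.
Delta vs Eta: Delta wins 6–5.
Delta–Beta: Delta 10–1.
Eta–Beta: Beta 6–5.
Each book drops at least one matchup (Tau loses to Eta; Theta loses to Tau; Delta loses to Tau; Eta loses to Delta; Beta loses to Tau); the cycle Tau → Delta → Eta → Tau rules out a Condorcet winner.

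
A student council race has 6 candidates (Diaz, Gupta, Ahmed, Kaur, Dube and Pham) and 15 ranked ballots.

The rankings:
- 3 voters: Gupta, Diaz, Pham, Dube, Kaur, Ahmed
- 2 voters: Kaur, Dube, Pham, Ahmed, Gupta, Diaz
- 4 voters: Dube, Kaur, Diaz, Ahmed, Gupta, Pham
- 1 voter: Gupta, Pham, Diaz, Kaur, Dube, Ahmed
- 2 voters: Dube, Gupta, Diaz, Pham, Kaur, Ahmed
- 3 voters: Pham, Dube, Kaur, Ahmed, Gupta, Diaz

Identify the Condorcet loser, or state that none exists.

Pairwise majorities:
Diaz–Gupta: Gupta 11–4.
Diaz vs Ahmed: Diaz, 10–5.
Diaz vs Kaur: Kaur, 9–6.
Diaz vs Dube: Dube wins 11–4.
Diaz vs Pham: Diaz wins 9–6.
Gupta–Ahmed: Ahmed 9–6.
Gupta vs Kaur: Kaur wins 9–6.
Gupta vs Dube: Dube, 11–4.
Gupta vs Pham: 10 to 5, Gupta.
Ahmed vs Kaur: Kaur wins 15–0.
Ahmed vs Dube: Ahmed is ranked higher on 0 ballots, Dube on 15. Dube wins 15–0.
Ahmed vs Pham: 4 to 11, Pham.
Kaur vs Dube: 2+1 = 3 for Kaur, 12 for Dube — Dube by 12–3.
Kaur vs Pham: 6 to 9, Pham.
Dube vs Pham: Dube preferred on 2+4+2 = 8 ballots; Dube wins 8–7.
Every candidate wins at least one matchup (Diaz beats Ahmed; Gupta beats Diaz; Ahmed beats Gupta; Kaur beats Diaz; Dube beats Diaz; Pham beats Ahmed), so there is no Condorcet loser.

none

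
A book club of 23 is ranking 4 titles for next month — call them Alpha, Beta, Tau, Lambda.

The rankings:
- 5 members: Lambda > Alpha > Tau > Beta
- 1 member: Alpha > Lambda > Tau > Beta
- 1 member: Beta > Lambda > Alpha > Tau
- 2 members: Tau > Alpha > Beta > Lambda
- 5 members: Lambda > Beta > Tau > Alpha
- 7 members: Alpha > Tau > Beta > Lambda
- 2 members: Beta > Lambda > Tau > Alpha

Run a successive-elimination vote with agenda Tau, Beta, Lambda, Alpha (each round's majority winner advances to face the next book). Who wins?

Round 1: Tau vs Beta — 15–8, Tau advances.
Round 2: Tau vs Lambda — 9–14, Lambda advances.
Round 3: Lambda vs Alpha — 13–10, Lambda advances.
Lambda survives the agenda.

Lambda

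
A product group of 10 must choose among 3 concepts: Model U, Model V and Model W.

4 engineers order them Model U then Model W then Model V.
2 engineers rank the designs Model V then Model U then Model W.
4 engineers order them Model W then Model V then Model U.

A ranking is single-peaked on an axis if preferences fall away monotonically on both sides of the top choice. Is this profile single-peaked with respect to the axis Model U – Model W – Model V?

no

Axis positions: Model U=1, Model W=2, Model V=3.
Type 1 (peak Model U at position 1): ranking walks positions 1-2-3, expanding outward from the peak — single-peaked.
Type 2: ranking walks positions 3-1-2; Model U is ranked above Model W even though Model W lies between Model U and the peak Model V on the axis — preferences dip and rise again. Not single-peaked.
Type 3 (peak Model W at position 2): ranking walks positions 2-3-1, expanding outward from the peak — single-peaked.
Type 2 violates single-peakedness, so the profile is not single-peaked on this axis.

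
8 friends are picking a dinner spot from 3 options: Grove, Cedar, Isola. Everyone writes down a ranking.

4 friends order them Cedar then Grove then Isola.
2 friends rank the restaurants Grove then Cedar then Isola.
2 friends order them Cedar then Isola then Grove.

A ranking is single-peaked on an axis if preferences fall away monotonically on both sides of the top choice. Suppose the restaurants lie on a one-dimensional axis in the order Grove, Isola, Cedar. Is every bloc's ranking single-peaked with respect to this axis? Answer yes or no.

no

Axis positions: Grove=1, Isola=2, Cedar=3.
Bloc 1: ranking walks positions 3-1-2; Grove is ranked above Isola even though Isola lies between Grove and the peak Cedar on the axis — preferences dip and rise again. Not single-peaked.
Bloc 2: ranking walks positions 1-3-2; Cedar is ranked above Isola even though Isola lies between Cedar and the peak Grove on the axis — preferences dip and rise again. Not single-peaked.
Bloc 3 (peak Cedar at position 3): ranking walks positions 3-2-1, expanding outward from the peak — single-peaked.
Bloc 1 violates single-peakedness, so the profile is not single-peaked on this axis.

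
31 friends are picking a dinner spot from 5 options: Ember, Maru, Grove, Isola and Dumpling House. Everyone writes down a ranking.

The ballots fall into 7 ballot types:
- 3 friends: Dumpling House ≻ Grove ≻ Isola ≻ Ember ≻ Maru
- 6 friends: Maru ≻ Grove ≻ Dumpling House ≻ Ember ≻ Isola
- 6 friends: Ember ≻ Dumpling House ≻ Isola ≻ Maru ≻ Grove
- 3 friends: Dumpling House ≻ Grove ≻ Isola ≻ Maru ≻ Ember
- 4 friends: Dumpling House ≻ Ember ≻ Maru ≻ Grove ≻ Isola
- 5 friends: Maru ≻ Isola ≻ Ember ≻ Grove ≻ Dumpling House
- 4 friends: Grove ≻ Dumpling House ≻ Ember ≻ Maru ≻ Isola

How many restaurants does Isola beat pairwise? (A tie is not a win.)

Isola against each rival (31 friends):
Isola vs Ember: Ember, 20–11.
Isola–Maru: Maru 19–12.
Isola–Grove: Grove 20–11.
Isola vs Dumpling House: Isola preferred on 5 ballots; Dumpling House wins 26–5.
Isola beats no one; loses to Ember, Maru, Grove, Dumpling House — 0 pairwise wins.

0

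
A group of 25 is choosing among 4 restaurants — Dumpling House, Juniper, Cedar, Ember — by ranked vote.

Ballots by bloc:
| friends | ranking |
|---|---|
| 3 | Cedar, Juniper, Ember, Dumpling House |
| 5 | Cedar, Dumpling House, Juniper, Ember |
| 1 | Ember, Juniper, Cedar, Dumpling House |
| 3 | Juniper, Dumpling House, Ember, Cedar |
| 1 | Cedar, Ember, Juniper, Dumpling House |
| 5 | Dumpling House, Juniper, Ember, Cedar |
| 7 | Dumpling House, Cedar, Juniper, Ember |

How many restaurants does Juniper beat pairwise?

Juniper against each rival (25 friends):
Juniper–Dumpling House: Dumpling House 17–8.
Juniper vs Cedar: Cedar wins 16–9.
Juniper vs Ember: Juniper wins 23–2.
Juniper beats Ember; loses to Dumpling House, Cedar — 1 pairwise win.

1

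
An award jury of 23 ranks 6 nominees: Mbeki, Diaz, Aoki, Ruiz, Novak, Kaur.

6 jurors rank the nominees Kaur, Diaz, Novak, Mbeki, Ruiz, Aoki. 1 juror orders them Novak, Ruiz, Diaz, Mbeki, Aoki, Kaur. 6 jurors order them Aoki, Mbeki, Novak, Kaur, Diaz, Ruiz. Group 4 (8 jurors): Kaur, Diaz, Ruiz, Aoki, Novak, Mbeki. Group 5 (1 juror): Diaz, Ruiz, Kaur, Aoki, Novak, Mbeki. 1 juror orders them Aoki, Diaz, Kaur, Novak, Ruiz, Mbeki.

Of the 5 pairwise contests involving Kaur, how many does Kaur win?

Kaur against each rival (23 jurors):
Kaur vs Mbeki: Kaur, 16–7.
Kaur vs Diaz: Kaur, 20–3.
Kaur vs Aoki: 15 to 8, Kaur.
Kaur vs Ruiz: Kaur wins 21–2.
Kaur vs Novak: Kaur preferred on 6+8+1+1 = 16 ballots; Kaur wins 16–7.
Kaur beats Mbeki, Diaz, Aoki, Ruiz, Novak — 5 pairwise wins.

5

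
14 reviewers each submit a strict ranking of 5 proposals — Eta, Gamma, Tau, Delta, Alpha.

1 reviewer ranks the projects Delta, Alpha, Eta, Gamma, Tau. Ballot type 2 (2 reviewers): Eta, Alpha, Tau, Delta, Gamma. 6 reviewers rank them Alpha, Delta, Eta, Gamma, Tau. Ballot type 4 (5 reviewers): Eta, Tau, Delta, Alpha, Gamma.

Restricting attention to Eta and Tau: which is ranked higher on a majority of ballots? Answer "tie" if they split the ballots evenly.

Eta

Ballots ranking Eta above Tau: 1 + 2 + 6 + 5 = 14.
Ballots ranking Tau above Eta: 14 − 14 = 0.
Eta wins the head-to-head 14–0.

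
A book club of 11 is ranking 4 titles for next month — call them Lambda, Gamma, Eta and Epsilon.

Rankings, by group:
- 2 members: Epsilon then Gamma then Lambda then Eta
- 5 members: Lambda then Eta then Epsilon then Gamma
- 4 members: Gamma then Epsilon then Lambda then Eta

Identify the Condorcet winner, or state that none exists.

Epsilon

Head-to-head results (11 members):
Lambda vs Gamma: 5 for Lambda, 6 for Gamma — Gamma by 6–5.
Lambda vs Eta: Lambda preferred on 2+5+4 = 11 ballots; Lambda wins 11–0.
Lambda vs Epsilon: 5 to 6, Epsilon.
Gamma vs Eta: 2+4 = 6 for Gamma, 5 for Eta — Gamma by 6–5.
Gamma vs Epsilon: Gamma preferred on 4 ballots; Epsilon wins 7–4.
Eta vs Epsilon: 5 for Eta, 6 for Epsilon — Epsilon by 6–5.
Epsilon defeats every rival head-to-head and is the Condorcet winner.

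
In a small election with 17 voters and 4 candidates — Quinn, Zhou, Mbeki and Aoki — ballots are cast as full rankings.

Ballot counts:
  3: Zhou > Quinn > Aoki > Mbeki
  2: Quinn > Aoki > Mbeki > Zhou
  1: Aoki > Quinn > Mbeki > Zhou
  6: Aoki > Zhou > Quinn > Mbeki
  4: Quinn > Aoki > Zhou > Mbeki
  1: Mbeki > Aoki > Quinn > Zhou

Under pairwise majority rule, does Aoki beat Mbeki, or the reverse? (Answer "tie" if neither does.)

Ballots ranking Aoki above Mbeki: 3 + 2 + 1 + 6 + 4 = 16.
Ballots ranking Mbeki above Aoki: 17 − 16 = 1.
Aoki wins the head-to-head 16–1.

Aoki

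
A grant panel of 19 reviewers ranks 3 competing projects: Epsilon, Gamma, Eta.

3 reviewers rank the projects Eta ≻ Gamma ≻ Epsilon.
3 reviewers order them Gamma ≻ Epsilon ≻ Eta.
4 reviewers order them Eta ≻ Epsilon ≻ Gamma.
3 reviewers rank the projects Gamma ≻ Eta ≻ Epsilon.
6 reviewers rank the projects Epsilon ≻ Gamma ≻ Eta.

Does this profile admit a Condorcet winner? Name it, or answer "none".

none

Pairwise majorities:
Epsilon vs Gamma: Epsilon is ranked higher on 4+6 = 10 ballots, Gamma on 9. Epsilon wins 10–9.
Epsilon vs Eta: Eta, 10–9.
Gamma–Eta: Gamma 12–7.
Every project loses at least once (Epsilon loses to Eta; Gamma loses to Epsilon; Eta loses to Gamma). The majority relation contains the cycle Epsilon > Gamma > Eta > Epsilon, so there is no Condorcet winner.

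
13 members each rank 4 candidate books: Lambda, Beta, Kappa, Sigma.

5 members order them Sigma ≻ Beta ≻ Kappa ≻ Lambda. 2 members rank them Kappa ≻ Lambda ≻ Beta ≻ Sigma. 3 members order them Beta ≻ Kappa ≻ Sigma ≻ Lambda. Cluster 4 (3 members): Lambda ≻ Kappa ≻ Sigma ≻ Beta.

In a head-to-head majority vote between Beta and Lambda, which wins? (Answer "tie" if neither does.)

Beta

Ballots ranking Beta above Lambda: 5 + 3 = 8.
Ballots ranking Lambda above Beta: 13 − 8 = 5.
Beta wins the head-to-head 8–5.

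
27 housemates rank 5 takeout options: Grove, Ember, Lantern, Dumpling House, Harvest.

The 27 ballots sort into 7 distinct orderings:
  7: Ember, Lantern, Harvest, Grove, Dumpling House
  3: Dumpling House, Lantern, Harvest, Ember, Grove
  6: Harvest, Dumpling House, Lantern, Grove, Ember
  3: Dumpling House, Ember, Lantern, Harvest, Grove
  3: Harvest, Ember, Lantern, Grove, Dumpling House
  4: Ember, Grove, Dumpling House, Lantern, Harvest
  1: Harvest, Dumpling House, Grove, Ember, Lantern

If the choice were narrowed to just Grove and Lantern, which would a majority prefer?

Lantern

Ballots ranking Grove above Lantern: 4 + 1 = 5.
Ballots ranking Lantern above Grove: 27 − 5 = 22.
Lantern wins the head-to-head 22–5.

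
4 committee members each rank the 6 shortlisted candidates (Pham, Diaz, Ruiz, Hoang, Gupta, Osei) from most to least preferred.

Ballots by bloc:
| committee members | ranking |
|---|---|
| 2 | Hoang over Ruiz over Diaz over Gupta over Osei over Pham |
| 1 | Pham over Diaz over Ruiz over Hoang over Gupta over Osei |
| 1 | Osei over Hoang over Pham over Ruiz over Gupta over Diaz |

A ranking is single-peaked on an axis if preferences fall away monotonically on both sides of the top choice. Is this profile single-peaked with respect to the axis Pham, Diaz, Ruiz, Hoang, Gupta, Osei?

no

Axis positions: Pham=1, Diaz=2, Ruiz=3, Hoang=4, Gupta=5, Osei=6.
Bloc 1 (peak Hoang at position 4): ranking walks positions 4-3-2-5-6-1, expanding outward from the peak — single-peaked.
Bloc 2 (peak Pham at position 1): ranking walks positions 1-2-3-4-5-6, expanding outward from the peak — single-peaked.
Bloc 3: ranking walks positions 6-4-1-3-5-2; Hoang is ranked above Gupta even though Gupta lies between Hoang and the peak Osei on the axis — preferences dip and rise again. Not single-peaked.
Bloc 3 violates single-peakedness, so the profile is not single-peaked on this axis.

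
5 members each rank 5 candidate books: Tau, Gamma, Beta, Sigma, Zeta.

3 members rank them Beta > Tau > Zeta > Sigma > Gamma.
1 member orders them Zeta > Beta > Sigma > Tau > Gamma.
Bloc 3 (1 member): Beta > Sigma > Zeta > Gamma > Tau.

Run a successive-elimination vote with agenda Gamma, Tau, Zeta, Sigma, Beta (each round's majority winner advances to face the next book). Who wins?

Beta

Round 1: Gamma vs Tau — 1–4, Tau advances.
Round 2: Tau vs Zeta — 3–2, Tau advances.
Round 3: Tau vs Sigma — 3–2, Tau advances.
Round 4: Tau vs Beta — 0–5, Beta advances.
Beta survives the agenda.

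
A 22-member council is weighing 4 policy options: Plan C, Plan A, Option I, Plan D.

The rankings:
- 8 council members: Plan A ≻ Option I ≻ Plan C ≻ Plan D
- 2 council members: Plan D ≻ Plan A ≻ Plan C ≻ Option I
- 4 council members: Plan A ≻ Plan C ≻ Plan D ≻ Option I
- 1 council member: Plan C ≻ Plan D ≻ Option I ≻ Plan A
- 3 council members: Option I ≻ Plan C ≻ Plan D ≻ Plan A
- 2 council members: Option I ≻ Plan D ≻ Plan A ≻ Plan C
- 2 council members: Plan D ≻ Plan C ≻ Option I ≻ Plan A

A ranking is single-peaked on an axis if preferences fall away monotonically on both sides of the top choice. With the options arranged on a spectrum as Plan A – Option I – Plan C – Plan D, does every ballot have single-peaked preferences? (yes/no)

no

Axis positions: Plan A=1, Option I=2, Plan C=3, Plan D=4.
Cluster 1 (peak Plan A at position 1): ranking walks positions 1-2-3-4, expanding outward from the peak — single-peaked.
Cluster 2: ranking walks positions 4-1-3-2; Plan A is ranked above Plan C even though Plan C lies between Plan A and the peak Plan D on the axis — preferences dip and rise again. Not single-peaked.
Cluster 3: ranking walks positions 1-3-4-2; Plan C is ranked above Option I even though Option I lies between Plan C and the peak Plan A on the axis — preferences dip and rise again. Not single-peaked.
Cluster 4 (peak Plan C at position 3): ranking walks positions 3-4-2-1, expanding outward from the peak — single-peaked.
Cluster 5 (peak Option I at position 2): ranking walks positions 2-3-4-1, expanding outward from the peak — single-peaked.
Cluster 6: ranking walks positions 2-4-1-3; Plan D is ranked above Plan C even though Plan C lies between Plan D and the peak Option I on the axis — preferences dip and rise again. Not single-peaked.
Cluster 7 (peak Plan D at position 4): ranking walks positions 4-3-2-1, expanding outward from the peak — single-peaked.
Cluster 2 violates single-peakedness, so the profile is not single-peaked on this axis.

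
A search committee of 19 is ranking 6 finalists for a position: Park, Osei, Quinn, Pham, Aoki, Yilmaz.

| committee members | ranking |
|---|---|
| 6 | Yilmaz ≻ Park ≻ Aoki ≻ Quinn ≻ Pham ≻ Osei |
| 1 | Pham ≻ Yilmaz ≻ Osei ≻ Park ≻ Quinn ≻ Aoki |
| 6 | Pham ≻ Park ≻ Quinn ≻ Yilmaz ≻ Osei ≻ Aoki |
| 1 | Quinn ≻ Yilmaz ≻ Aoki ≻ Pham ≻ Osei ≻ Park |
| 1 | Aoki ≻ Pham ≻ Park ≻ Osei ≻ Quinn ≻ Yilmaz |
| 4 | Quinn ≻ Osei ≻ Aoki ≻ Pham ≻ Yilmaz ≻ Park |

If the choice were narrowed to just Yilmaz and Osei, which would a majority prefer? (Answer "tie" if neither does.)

Yilmaz

Ballots ranking Yilmaz above Osei: 6 + 1 + 6 + 1 = 14.
Ballots ranking Osei above Yilmaz: 19 − 14 = 5.
Yilmaz wins the head-to-head 14–5.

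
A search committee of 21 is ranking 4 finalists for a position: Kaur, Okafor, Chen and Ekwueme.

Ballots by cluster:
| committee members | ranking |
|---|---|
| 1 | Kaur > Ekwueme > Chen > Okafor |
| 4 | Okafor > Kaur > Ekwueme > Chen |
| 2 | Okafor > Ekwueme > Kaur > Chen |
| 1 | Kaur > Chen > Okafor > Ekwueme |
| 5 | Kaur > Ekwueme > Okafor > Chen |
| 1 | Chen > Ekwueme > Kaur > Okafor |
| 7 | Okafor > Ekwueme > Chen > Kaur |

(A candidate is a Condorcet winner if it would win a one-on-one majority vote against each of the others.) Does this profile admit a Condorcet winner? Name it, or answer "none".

Pairwise majorities:
Kaur–Okafor: Okafor 13–8.
Kaur vs Chen: Kaur wins 13–8.
Kaur vs Ekwueme: Kaur wins 11–10.
Okafor–Chen: Okafor 18–3.
Okafor–Ekwueme: Okafor 14–7.
Chen vs Ekwueme: Ekwueme wins 19–2.
Okafor wins every pairwise contest, so Okafor is the Condorcet winner.

Okafor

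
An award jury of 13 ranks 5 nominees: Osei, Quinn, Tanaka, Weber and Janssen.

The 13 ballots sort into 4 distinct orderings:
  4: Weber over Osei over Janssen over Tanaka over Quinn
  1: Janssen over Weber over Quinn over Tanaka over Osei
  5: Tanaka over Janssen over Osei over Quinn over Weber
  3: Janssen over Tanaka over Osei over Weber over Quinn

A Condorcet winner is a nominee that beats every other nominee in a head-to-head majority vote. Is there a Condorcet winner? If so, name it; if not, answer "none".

Check each pair by majority over 13 ballots:
Osei vs Quinn: Osei is ranked higher on 4+5+3 = 12 ballots, Quinn on 1. Osei wins 12–1.
Osei vs Tanaka: 4 for Osei, 9 for Tanaka — Tanaka by 9–4.
Osei vs Weber: 8 to 5, Osei.
Osei vs Janssen: 4 for Osei, 9 for Janssen — Janssen by 9–4.
Quinn vs Tanaka: 1 for Quinn, 12 for Tanaka — Tanaka by 12–1.
Quinn vs Weber: 5 to 8, Weber.
Quinn vs Janssen: Quinn is ranked higher on 0 ballots, Janssen on 13. Janssen wins 13–0.
Tanaka vs Weber: 5+3 = 8 for Tanaka, 5 for Weber — Tanaka by 8–5.
Tanaka vs Janssen: 5 to 8, Janssen.
Weber vs Janssen: Weber preferred on 4 ballots; Janssen wins 9–4.
Janssen defeats every rival head-to-head and is the Condorcet winner.

Janssen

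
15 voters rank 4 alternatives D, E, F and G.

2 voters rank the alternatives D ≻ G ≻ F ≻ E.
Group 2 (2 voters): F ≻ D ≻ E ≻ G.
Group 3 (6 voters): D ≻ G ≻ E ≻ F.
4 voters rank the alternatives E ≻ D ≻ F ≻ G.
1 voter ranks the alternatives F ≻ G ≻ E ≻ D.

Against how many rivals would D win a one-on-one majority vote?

3

D against each rival (15 voters):
D–E: D 10–5.
D vs F: D wins 12–3.
D vs G: D wins 14–1.
D beats E, F, G — 3 pairwise wins.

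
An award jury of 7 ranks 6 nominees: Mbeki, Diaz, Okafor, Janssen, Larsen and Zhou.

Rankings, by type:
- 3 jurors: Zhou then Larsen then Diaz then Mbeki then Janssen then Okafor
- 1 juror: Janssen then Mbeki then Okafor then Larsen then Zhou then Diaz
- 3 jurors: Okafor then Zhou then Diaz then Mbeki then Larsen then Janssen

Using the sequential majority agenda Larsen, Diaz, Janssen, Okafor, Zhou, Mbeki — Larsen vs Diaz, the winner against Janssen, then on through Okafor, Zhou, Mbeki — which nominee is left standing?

Mbeki

Round 1: Larsen vs Diaz — 4–3, Larsen advances.
Round 2: Larsen vs Janssen — 6–1, Larsen advances.
Round 3: Larsen vs Okafor — 3–4, Okafor advances.
Round 4: Okafor vs Zhou — 4–3, Okafor advances.
Round 5: Okafor vs Mbeki — 3–4, Mbeki advances.
Mbeki survives the agenda.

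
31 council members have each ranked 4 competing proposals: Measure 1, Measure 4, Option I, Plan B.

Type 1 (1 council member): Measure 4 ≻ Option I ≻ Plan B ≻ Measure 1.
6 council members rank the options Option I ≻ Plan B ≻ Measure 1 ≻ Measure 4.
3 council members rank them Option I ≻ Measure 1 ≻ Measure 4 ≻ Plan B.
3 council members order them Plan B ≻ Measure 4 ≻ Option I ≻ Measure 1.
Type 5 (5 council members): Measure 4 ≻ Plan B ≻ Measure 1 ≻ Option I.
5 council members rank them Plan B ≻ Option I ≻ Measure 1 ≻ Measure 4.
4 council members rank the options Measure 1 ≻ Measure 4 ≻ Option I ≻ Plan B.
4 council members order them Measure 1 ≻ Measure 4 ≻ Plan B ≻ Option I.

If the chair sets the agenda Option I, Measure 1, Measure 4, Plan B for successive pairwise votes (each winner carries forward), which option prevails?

Round 1: Option I vs Measure 1 — 18–13, Option I advances.
Round 2: Option I vs Measure 4 — 14–17, Measure 4 advances.
Round 3: Measure 4 vs Plan B — 17–14, Measure 4 advances.
The agenda winner is Measure 4.

Measure 4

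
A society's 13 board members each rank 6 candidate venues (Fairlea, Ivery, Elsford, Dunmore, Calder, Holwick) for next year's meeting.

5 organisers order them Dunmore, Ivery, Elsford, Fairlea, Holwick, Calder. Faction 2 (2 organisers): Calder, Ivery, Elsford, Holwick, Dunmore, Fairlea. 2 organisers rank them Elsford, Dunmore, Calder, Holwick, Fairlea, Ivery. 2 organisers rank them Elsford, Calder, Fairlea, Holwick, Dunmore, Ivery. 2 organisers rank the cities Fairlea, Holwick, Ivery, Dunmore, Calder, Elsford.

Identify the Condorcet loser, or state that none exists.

Pairwise majorities:
Fairlea–Ivery: Ivery 7–6.
Fairlea vs Elsford: Elsford wins 11–2.
Fairlea vs Dunmore: Fairlea preferred on 2+2 = 4 ballots; Dunmore wins 9–4.
Fairlea vs Calder: Fairlea preferred on 5+2 = 7 ballots; Fairlea wins 7–6.
Fairlea vs Holwick: Fairlea wins 9–4.
Ivery vs Elsford: Ivery wins 9–4.
Ivery–Dunmore: Dunmore 9–4.
Ivery vs Calder: Ivery, 7–6.
Ivery vs Holwick: Ivery, 7–6.
Elsford vs Dunmore: 2+2+2 = 6 for Elsford, 7 for Dunmore — Dunmore by 7–6.
Elsford vs Calder: Elsford, 9–4.
Elsford vs Holwick: 5+2+2+2 = 11 for Elsford, 2 for Holwick — Elsford by 11–2.
Dunmore vs Calder: Dunmore, 9–4.
Dunmore vs Holwick: Dunmore wins 7–6.
Calder vs Holwick: 2+2+2 = 6 for Calder, 7 for Holwick — Holwick by 7–6.
Calder loses to every other city — it is the Condorcet loser.

Calder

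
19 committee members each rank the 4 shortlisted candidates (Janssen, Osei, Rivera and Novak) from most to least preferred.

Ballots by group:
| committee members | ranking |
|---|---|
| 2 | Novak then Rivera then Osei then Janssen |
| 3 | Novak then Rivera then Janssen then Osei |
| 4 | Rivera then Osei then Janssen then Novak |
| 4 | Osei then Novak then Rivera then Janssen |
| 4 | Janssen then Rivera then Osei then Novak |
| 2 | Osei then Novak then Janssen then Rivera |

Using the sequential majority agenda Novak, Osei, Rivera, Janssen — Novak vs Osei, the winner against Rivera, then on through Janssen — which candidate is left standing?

Rivera

Round 1: Novak vs Osei — 5–14, Osei advances.
Round 2: Osei vs Rivera — 6–13, Rivera advances.
Round 3: Rivera vs Janssen — 13–6, Rivera advances.
Rivera survives the agenda.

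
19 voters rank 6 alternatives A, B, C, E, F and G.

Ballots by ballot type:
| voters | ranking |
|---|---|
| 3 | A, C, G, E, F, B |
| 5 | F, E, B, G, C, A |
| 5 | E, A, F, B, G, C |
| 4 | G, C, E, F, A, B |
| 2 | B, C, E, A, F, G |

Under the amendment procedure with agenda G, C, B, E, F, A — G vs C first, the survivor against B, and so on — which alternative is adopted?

Round 1: G vs C — 14–5, G advances.
Round 2: G vs B — 7–12, B advances.
Round 3: B vs E — 2–17, E advances.
Round 4: E vs F — 14–5, E advances.
Round 5: E vs A — 16–3, E advances.
The agenda winner is E.

E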